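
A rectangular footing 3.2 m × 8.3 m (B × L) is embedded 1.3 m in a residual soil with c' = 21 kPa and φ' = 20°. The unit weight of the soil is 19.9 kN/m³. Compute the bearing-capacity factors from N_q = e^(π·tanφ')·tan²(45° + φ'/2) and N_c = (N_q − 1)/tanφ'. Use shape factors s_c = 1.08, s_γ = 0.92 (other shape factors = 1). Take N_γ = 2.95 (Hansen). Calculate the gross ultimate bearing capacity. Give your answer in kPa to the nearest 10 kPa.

q_ult ≈ 590 kPa

tan20° = 0.364, so N_q = e^(π×0.364)·tan²(55°) = 3.138 × 2.04 = 6.4.
N_c = (6.4 − 1)/tan20° = 14.83.
q = γ·D_f = 19.9 × 1.3 = 25.87 kPa.
c·N_c·s_c = 21 × 14.835 × 1.08 = 336.45 kPa
q·N_q = 25.87 × 6.3994 = 165.55 kPa
0.5·γ·B·N_γ·s_γ = 0.5 × 19.9 × 3.2 × 2.95 × 0.92 = 86.414 kPa
q_ult = 336.45 + 165.55 + 86.414 = 588.42 kPa.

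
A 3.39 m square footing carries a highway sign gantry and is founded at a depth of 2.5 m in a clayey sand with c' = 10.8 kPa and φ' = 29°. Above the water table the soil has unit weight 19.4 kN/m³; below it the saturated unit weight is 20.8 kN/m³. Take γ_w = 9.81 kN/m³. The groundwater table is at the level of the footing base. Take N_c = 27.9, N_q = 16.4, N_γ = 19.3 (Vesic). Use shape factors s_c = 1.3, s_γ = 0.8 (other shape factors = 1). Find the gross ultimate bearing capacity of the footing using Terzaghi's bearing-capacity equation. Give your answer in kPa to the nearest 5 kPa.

Effective surcharge at the founding depth q = γ·D_f = 19.4 × 2.5 = 48.5 kPa.
The water table coincides with the base, so in the self-weight term γ → γ' = 10.99 kN/m³.
q_ult = c·N_c·s_c + q·N_q + 0.5·γ·B·N_γ·s_γ
     = 10.8 × 27.9 × 1.3 + 48.5 × 16.4 + 0.5 × 10.99 × 3.39 × 19.3 × 0.8
     = 391.72 + 795.4 + 287.62 = 1474.7 kPa.

q_ult ≈ 1475 kPa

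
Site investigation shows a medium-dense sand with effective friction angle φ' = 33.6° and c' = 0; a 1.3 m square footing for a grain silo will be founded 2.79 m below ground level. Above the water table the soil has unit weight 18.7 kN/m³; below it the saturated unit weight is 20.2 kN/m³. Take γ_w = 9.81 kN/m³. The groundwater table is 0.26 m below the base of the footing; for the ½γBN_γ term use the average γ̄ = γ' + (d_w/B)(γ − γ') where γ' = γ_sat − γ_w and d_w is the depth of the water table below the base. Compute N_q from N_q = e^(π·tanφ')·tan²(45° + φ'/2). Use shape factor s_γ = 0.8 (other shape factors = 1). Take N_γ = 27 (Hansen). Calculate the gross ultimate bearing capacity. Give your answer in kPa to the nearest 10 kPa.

tan33.6° = 0.6644, so N_q = e^(π×0.6644)·tan²(61.8°) = 8.063 × 3.478 = 28.04.
Overburden at base level: q = 18.7 × 2.79 = 52.173 kPa.
The water table is 0.26 m below the base (< B = 1.3 m), so the ½γBN_γ term uses γ̄ = γ' + (d_w/B)(γ − γ') = 10.39 + (0.26/1.3)(18.7 − 10.39) = 12.052 kN/m³.
Surcharge term q·N_q = 52.173 × 28.044 = 1463.2 kPa; self-weight term 0.5·γ·B·N_γ·s_γ = 0.5 × 12.052 × 1.3 × 27 × 0.8 = 169.21 kPa.
q_ult = 1463.2 + 169.21 = 1632.4 kPa.

q_ult ≈ 1630 kPa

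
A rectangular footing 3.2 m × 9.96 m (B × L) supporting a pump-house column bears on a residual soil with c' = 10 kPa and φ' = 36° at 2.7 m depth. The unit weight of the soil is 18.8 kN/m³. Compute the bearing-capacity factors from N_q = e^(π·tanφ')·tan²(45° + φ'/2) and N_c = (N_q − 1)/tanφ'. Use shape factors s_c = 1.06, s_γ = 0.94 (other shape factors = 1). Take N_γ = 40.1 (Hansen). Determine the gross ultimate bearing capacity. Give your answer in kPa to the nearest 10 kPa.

tan36° = 0.7265, so N_q = e^(π×0.7265)·tan²(63°) = 9.801 × 3.852 = 37.75.
N_c = (37.75 − 1)/tan36° = 50.59.
Overburden at base level: q = 18.8 × 2.7 = 50.76 kPa.
Cohesion term c·N_c·s_c = 10 × 50.585 × 1.06 = 536.21 kPa; surcharge term q·N_q = 50.76 × 37.752 = 1916.3 kPa; self-weight term 0.5·γ·B·N_γ·s_γ = 0.5 × 18.8 × 3.2 × 40.1 × 0.94 = 1133.8 kPa.
q_ult = 536.21 + 1916.3 + 1133.8 = 3586.4 kPa.

q_ult ≈ 3590 kPa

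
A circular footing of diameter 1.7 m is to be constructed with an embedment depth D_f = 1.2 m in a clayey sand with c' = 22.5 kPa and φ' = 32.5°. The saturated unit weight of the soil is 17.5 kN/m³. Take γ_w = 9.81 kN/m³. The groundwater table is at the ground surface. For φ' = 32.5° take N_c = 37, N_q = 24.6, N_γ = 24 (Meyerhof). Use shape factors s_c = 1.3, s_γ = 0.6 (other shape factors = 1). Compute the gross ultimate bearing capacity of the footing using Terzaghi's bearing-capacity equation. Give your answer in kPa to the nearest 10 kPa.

With the water table at the surface the whole profile is submerged: γ' = 17.5 − 9.81 = 7.69 kN/m³, so q = γ'·D_f = 9.228 kPa; the same γ' applies in the ½γBN_γ term.
q_ult = c·N_c·s_c + q·N_q + 0.5·γ·B·N_γ·s_γ
     = 22.5 × 37 × 1.3 + 9.228 × 24.6 + 0.5 × 7.69 × 1.7 × 24 × 0.6
     = 1082.2 + 227.01 + 94.126 = 1403.4 kPa.

q_ult ≈ 1400 kPa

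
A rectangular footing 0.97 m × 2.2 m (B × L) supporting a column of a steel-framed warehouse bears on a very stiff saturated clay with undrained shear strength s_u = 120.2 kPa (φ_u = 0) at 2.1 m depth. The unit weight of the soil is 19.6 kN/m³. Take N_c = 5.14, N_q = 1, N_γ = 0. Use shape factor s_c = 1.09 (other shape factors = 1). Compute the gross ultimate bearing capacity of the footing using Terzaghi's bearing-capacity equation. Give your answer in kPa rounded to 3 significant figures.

Overburden at base level: q = 19.6 × 2.1 = 41.16 kPa.
Cohesion term c·N_c·s_c = 120.2 × 5.14 × 1.09 = 673.43 kPa; surcharge term q·N_q = 41.16 × 1 = 41.16 kPa.
q_ult = 673.43 + 41.16 = 714.59 kPa.

q_ult ≈ 715 kPa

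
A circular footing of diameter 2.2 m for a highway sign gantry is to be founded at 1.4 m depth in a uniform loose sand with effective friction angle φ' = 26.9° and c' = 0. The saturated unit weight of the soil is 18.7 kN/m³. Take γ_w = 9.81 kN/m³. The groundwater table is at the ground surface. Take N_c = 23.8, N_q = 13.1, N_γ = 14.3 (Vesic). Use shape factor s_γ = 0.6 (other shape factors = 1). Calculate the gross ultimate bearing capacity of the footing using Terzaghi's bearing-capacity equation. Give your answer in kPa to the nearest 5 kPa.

γ' = 18.7 − 9.81 = 8.89 kN/m³ (submerged throughout). q = 8.89 × 1.4 = 12.446 kPa; the same γ' applies in the ½γBN_γ term.
q·N_q = 12.446 × 13.1 = 163.04 kPa
0.5·γ·B·N_γ·s_γ = 0.5 × 8.89 × 2.2 × 14.3 × 0.6 = 83.904 kPa
q_ult = 163.04 + 83.904 = 246.95 kPa.

q_ult ≈ 245 kPa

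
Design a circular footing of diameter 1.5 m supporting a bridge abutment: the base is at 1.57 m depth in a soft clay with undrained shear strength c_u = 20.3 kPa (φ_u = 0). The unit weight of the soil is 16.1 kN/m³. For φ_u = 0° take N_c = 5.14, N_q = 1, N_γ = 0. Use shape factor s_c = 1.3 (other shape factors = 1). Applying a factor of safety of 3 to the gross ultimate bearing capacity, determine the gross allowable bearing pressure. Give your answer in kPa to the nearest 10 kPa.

Effective surcharge at the founding depth q = γ·D_f = 16.1 × 1.57 = 25.277 kPa.
q_ult = c·N_c·s_c + q·N_q
     = 20.3 × 5.14 × 1.3 + 25.277 × 1
     = 135.64 + 25.277 = 160.92 kPa.
q_all = q_ult / FS = 160.92 / 3 = 53.641 kPa.

q_all ≈ 50 kPa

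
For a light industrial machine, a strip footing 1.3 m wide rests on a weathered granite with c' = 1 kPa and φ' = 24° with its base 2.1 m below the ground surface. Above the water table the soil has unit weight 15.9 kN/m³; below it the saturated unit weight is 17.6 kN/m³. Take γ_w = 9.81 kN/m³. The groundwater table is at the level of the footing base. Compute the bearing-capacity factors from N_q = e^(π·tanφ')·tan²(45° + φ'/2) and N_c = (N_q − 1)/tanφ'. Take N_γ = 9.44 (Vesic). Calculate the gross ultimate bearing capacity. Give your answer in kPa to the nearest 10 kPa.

tan24° = 0.4452, so N_q = e^(π×0.4452)·tan²(57°) = 4.05 × 2.371 = 9.6.
N_c = (9.6 − 1)/tan24° = 19.32.
Overburden at base level: q = 15.9 × 2.1 = 33.39 kPa.
Below the base the soil is submerged, so the ½γBN_γ term uses γ' = 17.6 − 9.81 = 7.79 kN/m³.
Cohesion term c·N_c = 1 × 19.324 = 19.324 kPa; surcharge term q·N_q = 33.39 × 9.6034 = 320.66 kPa; self-weight term 0.5·γ·B·N_γ = 0.5 × 7.79 × 1.3 × 9.44 = 47.799 kPa.
q_ult = 19.324 + 320.66 + 47.799 = 387.78 kPa.

q_ult ≈ 390 kPa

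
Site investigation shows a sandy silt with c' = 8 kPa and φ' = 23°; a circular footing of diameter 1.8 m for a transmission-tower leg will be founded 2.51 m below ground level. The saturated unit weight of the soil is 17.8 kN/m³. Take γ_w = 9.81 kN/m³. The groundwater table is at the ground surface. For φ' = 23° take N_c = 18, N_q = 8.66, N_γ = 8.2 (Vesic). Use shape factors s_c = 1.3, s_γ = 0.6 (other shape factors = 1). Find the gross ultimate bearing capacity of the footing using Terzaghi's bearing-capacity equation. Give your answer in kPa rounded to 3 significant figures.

q_ult ≈ 396 kPa

With the water table at the surface the whole profile is submerged: γ' = 17.8 − 9.81 = 7.99 kN/m³, so q = γ'·D_f = 20.055 kPa; the same γ' applies in the ½γBN_γ term.
q_ult = c·N_c·s_c + q·N_q + 0.5·γ·B·N_γ·s_γ
     = 8 × 18 × 1.3 + 20.055 × 8.66 + 0.5 × 7.99 × 1.8 × 8.2 × 0.6
     = 187.2 + 173.68 + 35.38 = 396.26 kPa.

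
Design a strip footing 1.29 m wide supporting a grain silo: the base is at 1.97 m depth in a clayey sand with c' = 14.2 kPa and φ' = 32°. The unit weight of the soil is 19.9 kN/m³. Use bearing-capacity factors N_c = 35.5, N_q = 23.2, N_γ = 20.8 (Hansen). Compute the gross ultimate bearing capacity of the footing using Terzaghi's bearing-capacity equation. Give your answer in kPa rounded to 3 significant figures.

Effective surcharge at the founding depth q = γ·D_f = 19.9 × 1.97 = 39.203 kPa.
q_ult = c·N_c + q·N_q + 0.5·γ·B·N_γ
     = 14.2 × 35.5 + 39.203 × 23.2 + 0.5 × 19.9 × 1.29 × 20.8
     = 504.1 + 909.51 + 266.98 = 1680.6 kPa.

q_ult ≈ 1680 kPa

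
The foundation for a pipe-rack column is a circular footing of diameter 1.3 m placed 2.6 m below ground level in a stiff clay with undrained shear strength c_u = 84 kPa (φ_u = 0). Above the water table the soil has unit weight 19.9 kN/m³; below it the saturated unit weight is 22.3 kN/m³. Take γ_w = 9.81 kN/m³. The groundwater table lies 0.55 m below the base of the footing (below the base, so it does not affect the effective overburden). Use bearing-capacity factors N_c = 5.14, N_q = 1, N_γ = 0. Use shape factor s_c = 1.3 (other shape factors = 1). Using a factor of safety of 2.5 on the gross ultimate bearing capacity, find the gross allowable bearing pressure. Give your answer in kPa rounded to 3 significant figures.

q_all ≈ 245 kPa

Overburden at base level: q = 19.9 × 2.6 = 51.74 kPa.
Cohesion term c·N_c·s_c = 84 × 5.14 × 1.3 = 561.29 kPa; surcharge term q·N_q = 51.74 × 1 = 51.74 kPa.
q_ult = 561.29 + 51.74 = 613.03 kPa.
q_all = 613.03 / 2.5 = 245.21 kPa.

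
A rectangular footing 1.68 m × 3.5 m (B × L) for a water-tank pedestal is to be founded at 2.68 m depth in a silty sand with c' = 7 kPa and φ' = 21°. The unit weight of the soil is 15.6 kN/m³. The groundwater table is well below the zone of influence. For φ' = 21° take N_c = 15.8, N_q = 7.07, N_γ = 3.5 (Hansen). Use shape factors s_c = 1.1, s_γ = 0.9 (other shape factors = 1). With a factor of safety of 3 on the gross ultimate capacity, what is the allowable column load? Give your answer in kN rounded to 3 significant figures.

P_all ≈ 899 kN

Overburden at base level: q = 15.6 × 2.68 = 41.808 kPa.
Cohesion term c·N_c·s_c = 7 × 15.8 × 1.1 = 121.66 kPa; surcharge term q·N_q = 41.808 × 7.07 = 295.58 kPa; self-weight term 0.5·γ·B·N_γ·s_γ = 0.5 × 15.6 × 1.68 × 3.5 × 0.9 = 41.278 kPa.
q_ult = 121.66 + 295.58 + 41.278 = 458.52 kPa.
Gross allowable pressure q_all = 458.52 / 3 = 152.84 kPa.
Footing area = 5.88 m², so allowable column load = 152.84 × 5.88 = 898.7 kN.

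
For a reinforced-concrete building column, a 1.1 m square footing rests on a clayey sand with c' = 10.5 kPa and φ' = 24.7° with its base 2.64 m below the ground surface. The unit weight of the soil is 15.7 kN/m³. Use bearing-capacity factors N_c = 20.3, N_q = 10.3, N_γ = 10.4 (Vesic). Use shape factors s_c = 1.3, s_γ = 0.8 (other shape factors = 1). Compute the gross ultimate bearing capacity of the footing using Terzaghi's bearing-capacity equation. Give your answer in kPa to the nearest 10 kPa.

q_ult ≈ 780 kPa

Overburden at base level: q = 15.7 × 2.64 = 41.448 kPa.
Cohesion term c·N_c·s_c = 10.5 × 20.3 × 1.3 = 277.1 kPa; surcharge term q·N_q = 41.448 × 10.3 = 426.91 kPa; self-weight term 0.5·γ·B·N_γ·s_γ = 0.5 × 15.7 × 1.1 × 10.4 × 0.8 = 71.843 kPa.
q_ult = 277.1 + 426.91 + 71.843 = 775.85 kPa.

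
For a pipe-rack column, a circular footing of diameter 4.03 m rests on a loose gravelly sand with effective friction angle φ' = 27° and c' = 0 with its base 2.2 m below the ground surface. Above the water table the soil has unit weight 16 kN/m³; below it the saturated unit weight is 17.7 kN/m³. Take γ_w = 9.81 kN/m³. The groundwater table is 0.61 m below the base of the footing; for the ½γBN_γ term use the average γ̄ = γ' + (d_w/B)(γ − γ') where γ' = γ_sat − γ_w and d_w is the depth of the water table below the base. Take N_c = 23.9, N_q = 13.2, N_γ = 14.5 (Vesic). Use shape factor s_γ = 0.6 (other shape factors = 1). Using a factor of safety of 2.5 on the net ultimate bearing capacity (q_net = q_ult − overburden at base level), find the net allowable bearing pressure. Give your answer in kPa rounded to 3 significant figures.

q_all(net) ≈ 236 kPa

q = γ·D_f = 16 × 2.2 = 35.2 kPa.
γ' = 7.89 kN/m³; averaging over the depth B below the base, γ̄ = γ' + (d_w/B)(γ − γ') = 9.1176 kN/m³.
q·N_q = 35.2 × 13.2 = 464.64 kPa
0.5·γ·B·N_γ·s_γ = 0.5 × 9.1176 × 4.03 × 14.5 × 0.6 = 159.84 kPa
q_ult = 464.64 + 159.84 = 624.48 kPa.
q_net = 624.48 − 35.2 = 589.28 kPa.
q_all(net) = 589.28 / 2.5 = 235.71 kPa.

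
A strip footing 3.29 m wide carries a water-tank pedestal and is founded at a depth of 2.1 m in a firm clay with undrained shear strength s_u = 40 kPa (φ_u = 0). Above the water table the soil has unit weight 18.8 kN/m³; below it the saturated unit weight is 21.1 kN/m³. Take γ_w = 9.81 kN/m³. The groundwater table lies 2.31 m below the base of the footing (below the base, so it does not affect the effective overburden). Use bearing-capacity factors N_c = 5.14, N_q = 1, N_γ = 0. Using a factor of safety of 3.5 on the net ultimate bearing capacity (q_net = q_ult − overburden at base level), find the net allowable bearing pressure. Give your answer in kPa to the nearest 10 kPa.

Effective surcharge at the founding depth q = γ·D_f = 18.8 × 2.1 = 39.48 kPa.
q_ult = c·N_c + q·N_q
     = 40 × 5.14 + 39.48 × 1
     = 205.6 + 39.48 = 245.08 kPa.
q_net = 245.08 − 39.48 = 205.6 kPa.
q_all(net) = 205.6 / 3.5 = 58.743 kPa.

q_all(net) ≈ 60 kPa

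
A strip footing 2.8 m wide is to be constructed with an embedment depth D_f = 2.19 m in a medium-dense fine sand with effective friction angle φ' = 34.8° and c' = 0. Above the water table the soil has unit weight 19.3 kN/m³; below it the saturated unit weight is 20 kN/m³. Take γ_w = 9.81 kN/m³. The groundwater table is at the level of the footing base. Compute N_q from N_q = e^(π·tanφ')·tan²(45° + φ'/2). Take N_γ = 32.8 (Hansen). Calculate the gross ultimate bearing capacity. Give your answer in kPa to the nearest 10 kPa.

q_ult ≈ 1840 kPa

tan34.8° = 0.695, so N_q = e^(π×0.695)·tan²(62.4°) = 8.877 × 3.659 = 32.48.
Overburden at base level: q = 19.3 × 2.19 = 42.267 kPa.
Below the base the soil is submerged, so the ½γBN_γ term uses γ' = 20 − 9.81 = 10.19 kN/m³.
Surcharge term q·N_q = 42.267 × 32.48 = 1372.8 kPa; self-weight term 0.5·γ·B·N_γ = 0.5 × 10.19 × 2.8 × 32.8 = 467.92 kPa.
q_ult = 1372.8 + 467.92 = 1840.8 kPa.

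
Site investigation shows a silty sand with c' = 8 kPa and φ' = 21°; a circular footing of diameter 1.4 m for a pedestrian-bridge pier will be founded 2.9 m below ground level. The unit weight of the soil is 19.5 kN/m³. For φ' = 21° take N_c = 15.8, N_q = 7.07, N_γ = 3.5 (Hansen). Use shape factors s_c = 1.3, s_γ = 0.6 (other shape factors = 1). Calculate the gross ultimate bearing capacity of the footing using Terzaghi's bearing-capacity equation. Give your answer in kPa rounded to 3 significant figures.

q = γ·D_f = 19.5 × 2.9 = 56.55 kPa.
c·N_c·s_c = 8 × 15.8 × 1.3 = 164.32 kPa
q·N_q = 56.55 × 7.07 = 399.81 kPa
0.5·γ·B·N_γ·s_γ = 0.5 × 19.5 × 1.4 × 3.5 × 0.6 = 28.665 kPa
q_ult = 164.32 + 399.81 + 28.665 = 592.79 kPa.

q_ult ≈ 593 kPa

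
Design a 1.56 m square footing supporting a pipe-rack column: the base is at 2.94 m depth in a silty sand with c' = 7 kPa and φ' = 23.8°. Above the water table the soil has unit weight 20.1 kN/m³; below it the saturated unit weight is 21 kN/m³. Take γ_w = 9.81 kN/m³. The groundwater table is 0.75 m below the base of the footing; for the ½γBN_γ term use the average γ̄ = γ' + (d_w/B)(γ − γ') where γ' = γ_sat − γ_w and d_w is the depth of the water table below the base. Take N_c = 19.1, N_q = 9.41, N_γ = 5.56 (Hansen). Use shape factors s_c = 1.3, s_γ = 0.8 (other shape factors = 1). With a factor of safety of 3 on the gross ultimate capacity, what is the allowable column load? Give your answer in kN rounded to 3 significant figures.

P_all ≈ 636 kN

Effective surcharge at the founding depth q = γ·D_f = 20.1 × 2.94 = 59.094 kPa.
With d_w = 0.75 m < B, γ̄ = 11.19 + (0.75/1.56) × (20.1 − 11.19) = 15.474 kN/m³.
q_ult = c·N_c·s_c + q·N_q + 0.5·γ·B·N_γ·s_γ
     = 7 × 19.1 × 1.3 + 59.094 × 9.41 + 0.5 × 15.474 × 1.56 × 5.56 × 0.8
     = 173.81 + 556.07 + 53.685 = 783.57 kPa.
Gross allowable pressure q_all = 783.57 / 3 = 261.19 kPa.
Footing area = 2.4336 m², so allowable column load = 261.19 × 2.4336 = 635.63 kN.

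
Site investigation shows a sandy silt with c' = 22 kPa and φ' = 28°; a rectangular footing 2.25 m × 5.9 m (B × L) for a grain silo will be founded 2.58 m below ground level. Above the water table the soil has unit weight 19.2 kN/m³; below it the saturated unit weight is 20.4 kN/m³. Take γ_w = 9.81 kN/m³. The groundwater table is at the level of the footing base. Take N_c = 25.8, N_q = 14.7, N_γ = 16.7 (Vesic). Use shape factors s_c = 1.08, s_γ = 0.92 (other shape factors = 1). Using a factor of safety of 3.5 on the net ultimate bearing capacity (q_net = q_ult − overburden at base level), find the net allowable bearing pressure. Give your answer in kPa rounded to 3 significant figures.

q_all(net) ≈ 421 kPa

q = γ·D_f = 19.2 × 2.58 = 49.536 kPa.
For the ½γBN_γ term take γ' = 20.4 − 9.81 = 10.59 kN/m³ (soil below base is submerged).
c·N_c·s_c = 22 × 25.8 × 1.08 = 613.01 kPa
q·N_q = 49.536 × 14.7 = 728.18 kPa
0.5·γ·B·N_γ·s_γ = 0.5 × 10.59 × 2.25 × 16.7 × 0.92 = 183.04 kPa
q_ult = 613.01 + 728.18 + 183.04 = 1524.2 kPa.
q_net = 1524.2 − 49.536 = 1474.7 kPa.
q_all(net) = 1474.7 / 3.5 = 421.34 kPa.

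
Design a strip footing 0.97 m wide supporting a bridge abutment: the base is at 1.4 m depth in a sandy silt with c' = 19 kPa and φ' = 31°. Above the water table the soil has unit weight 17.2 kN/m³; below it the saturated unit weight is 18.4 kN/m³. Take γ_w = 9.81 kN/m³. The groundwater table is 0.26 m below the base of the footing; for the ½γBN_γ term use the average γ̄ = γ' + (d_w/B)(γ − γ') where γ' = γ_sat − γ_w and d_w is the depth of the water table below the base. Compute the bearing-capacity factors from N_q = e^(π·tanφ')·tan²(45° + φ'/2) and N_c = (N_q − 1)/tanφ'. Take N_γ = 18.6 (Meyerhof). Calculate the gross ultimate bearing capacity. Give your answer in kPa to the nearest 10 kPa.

tan31° = 0.6009, so N_q = e^(π×0.6009)·tan²(60.5°) = 6.604 × 3.124 = 20.63.
N_c = (20.63 − 1)/tan31° = 32.67.
q = γ·D_f = 17.2 × 1.4 = 24.08 kPa.
γ' = 8.59 kN/m³; averaging over the depth B below the base, γ̄ = γ' + (d_w/B)(γ − γ') = 10.898 kN/m³.
c·N_c = 19 × 32.671 = 620.75 kPa
q·N_q = 24.08 × 20.631 = 496.79 kPa
0.5·γ·B·N_γ = 0.5 × 10.898 × 0.97 × 18.6 = 98.309 kPa
q_ult = 620.75 + 496.79 + 98.309 = 1215.9 kPa.

q_ult ≈ 1220 kPa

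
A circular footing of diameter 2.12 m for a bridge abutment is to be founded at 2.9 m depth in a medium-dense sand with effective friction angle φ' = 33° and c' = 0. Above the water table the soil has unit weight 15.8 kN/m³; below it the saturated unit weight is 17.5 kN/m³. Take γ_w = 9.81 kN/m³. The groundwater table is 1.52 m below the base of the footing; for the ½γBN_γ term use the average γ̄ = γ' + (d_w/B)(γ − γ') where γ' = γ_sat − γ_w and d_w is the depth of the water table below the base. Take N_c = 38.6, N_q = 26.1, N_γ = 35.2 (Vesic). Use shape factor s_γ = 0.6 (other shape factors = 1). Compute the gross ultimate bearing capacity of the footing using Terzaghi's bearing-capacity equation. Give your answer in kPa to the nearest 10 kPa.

q_ult ≈ 1500 kPa

Overburden at base level: q = 15.8 × 2.9 = 45.82 kPa.
The water table is 1.52 m below the base (< B = 2.12 m), so the ½γBN_γ term uses γ̄ = γ' + (d_w/B)(γ − γ') = 7.69 + (1.52/2.12)(15.8 − 7.69) = 13.505 kN/m³.
Surcharge term q·N_q = 45.82 × 26.1 = 1195.9 kPa; self-weight term 0.5·γ·B·N_γ·s_γ = 0.5 × 13.505 × 2.12 × 35.2 × 0.6 = 302.33 kPa.
q_ult = 1195.9 + 302.33 = 1498.2 kPa.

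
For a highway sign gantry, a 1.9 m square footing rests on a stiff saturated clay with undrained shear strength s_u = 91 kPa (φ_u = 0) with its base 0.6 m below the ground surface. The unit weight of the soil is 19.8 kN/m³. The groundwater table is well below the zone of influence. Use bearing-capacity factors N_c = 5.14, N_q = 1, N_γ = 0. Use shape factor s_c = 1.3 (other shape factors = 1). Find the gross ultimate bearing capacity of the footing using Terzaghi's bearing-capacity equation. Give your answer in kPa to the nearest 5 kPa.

Overburden at base level: q = 19.8 × 0.6 = 11.88 kPa.
Cohesion term c·N_c·s_c = 91 × 5.14 × 1.3 = 608.06 kPa; surcharge term q·N_q = 11.88 × 1 = 11.88 kPa.
q_ult = 608.06 + 11.88 = 619.94 kPa.

q_ult ≈ 620 kPa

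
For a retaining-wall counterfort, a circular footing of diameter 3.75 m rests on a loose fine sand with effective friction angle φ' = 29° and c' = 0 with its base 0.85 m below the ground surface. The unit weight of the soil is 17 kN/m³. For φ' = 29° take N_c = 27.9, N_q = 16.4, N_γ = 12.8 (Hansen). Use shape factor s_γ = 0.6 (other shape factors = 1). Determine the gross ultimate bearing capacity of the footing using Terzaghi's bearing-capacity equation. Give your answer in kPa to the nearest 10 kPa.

q_ult ≈ 480 kPa

Overburden at base level: q = 17 × 0.85 = 14.45 kPa.
Surcharge term q·N_q = 14.45 × 16.4 = 236.98 kPa; self-weight term 0.5·γ·B·N_γ·s_γ = 0.5 × 17 × 3.75 × 12.8 × 0.6 = 244.8 kPa.
q_ult = 236.98 + 244.8 = 481.78 kPa.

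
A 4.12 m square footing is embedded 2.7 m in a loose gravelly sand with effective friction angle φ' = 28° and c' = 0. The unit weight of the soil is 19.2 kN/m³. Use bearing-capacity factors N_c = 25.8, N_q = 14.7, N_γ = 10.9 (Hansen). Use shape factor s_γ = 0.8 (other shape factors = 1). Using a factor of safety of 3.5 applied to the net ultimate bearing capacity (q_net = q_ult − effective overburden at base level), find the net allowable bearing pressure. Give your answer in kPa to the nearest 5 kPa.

q_all(net) ≈ 300 kPa

q = γ·D_f = 19.2 × 2.7 = 51.84 kPa.
q·N_q = 51.84 × 14.7 = 762.05 kPa
0.5·γ·B·N_γ·s_γ = 0.5 × 19.2 × 4.12 × 10.9 × 0.8 = 344.89 kPa
q_ult = 762.05 + 344.89 = 1106.9 kPa.
Net ultimate: q_net = 1106.9 − 51.84 = 1055.1 kPa.
q_all(net) = 1055.1 / 3.5 = 301.46 kPa.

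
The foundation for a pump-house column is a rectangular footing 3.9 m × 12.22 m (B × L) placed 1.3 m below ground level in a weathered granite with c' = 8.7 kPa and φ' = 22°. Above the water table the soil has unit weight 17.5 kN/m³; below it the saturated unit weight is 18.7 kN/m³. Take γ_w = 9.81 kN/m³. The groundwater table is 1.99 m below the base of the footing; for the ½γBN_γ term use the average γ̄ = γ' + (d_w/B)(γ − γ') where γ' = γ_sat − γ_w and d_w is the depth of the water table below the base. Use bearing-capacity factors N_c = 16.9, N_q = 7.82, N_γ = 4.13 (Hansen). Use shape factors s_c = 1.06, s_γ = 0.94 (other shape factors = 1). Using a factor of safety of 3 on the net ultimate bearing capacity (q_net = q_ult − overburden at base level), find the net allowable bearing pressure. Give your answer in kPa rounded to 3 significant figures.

q_all(net) ≈ 137 kPa

Overburden at base level: q = 17.5 × 1.3 = 22.75 kPa.
The water table is 1.99 m below the base (< B = 3.9 m), so the ½γBN_γ term uses γ̄ = γ' + (d_w/B)(γ − γ') = 8.89 + (1.99/3.9)(17.5 − 8.89) = 13.283 kN/m³.
Cohesion term c·N_c·s_c = 8.7 × 16.9 × 1.06 = 155.85 kPa; surcharge term q·N_q = 22.75 × 7.82 = 177.91 kPa; self-weight term 0.5·γ·B·N_γ·s_γ = 0.5 × 13.283 × 3.9 × 4.13 × 0.94 = 100.56 kPa.
q_ult = 155.85 + 177.91 + 100.56 = 434.32 kPa.
q_net = 434.32 − 22.75 = 411.57 kPa.
q_all(net) = 411.57 / 3 = 137.19 kPa.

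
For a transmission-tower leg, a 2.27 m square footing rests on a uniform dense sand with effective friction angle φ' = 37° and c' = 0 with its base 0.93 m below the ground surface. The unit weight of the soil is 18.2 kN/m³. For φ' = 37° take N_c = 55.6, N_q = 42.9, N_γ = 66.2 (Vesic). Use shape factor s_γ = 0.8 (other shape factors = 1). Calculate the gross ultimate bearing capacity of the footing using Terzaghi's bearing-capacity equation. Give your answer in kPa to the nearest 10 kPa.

Overburden at base level: q = 18.2 × 0.93 = 16.926 kPa.
Surcharge term q·N_q = 16.926 × 42.9 = 726.13 kPa; self-weight term 0.5·γ·B·N_γ·s_γ = 0.5 × 18.2 × 2.27 × 66.2 × 0.8 = 1094 kPa.
q_ult = 726.13 + 1094 = 1820.1 kPa.

q_ult ≈ 1820 kPa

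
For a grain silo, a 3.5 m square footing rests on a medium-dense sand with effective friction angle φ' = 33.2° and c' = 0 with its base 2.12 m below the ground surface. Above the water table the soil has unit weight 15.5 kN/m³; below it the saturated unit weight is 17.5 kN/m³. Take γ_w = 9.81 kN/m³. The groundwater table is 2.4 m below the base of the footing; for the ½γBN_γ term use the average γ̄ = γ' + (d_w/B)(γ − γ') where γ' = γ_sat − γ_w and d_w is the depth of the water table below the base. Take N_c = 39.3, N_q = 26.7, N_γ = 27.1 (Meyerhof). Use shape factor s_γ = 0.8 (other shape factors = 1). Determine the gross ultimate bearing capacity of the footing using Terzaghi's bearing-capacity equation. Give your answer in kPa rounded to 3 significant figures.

q_ult ≈ 1370 kPa

Overburden at base level: q = 15.5 × 2.12 = 32.86 kPa.
The water table is 2.4 m below the base (< B = 3.5 m), so the ½γBN_γ term uses γ̄ = γ' + (d_w/B)(γ − γ') = 7.69 + (2.4/3.5)(15.5 − 7.69) = 13.045 kN/m³.
Surcharge term q·N_q = 32.86 × 26.7 = 877.36 kPa; self-weight term 0.5·γ·B·N_γ·s_γ = 0.5 × 13.045 × 3.5 × 27.1 × 0.8 = 494.94 kPa.
q_ult = 877.36 + 494.94 = 1372.3 kPa.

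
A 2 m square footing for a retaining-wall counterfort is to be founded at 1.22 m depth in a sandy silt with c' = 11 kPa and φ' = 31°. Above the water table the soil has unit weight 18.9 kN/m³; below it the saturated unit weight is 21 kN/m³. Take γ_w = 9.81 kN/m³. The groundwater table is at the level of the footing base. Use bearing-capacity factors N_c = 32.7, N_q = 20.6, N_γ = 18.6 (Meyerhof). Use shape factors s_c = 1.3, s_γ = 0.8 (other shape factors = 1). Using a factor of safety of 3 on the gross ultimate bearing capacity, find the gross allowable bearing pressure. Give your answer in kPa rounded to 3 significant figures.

Effective surcharge at the founding depth q = γ·D_f = 18.9 × 1.22 = 23.058 kPa.
The water table coincides with the base, so in the self-weight term γ → γ' = 11.19 kN/m³.
q_ult = c·N_c·s_c + q·N_q + 0.5·γ·B·N_γ·s_γ
     = 11 × 32.7 × 1.3 + 23.058 × 20.6 + 0.5 × 11.19 × 2 × 18.6 × 0.8
     = 467.61 + 474.99 + 166.51 = 1109.1 kPa.
q_all = 1109.1 / 3 = 369.7 kPa.

q_all ≈ 370 kPa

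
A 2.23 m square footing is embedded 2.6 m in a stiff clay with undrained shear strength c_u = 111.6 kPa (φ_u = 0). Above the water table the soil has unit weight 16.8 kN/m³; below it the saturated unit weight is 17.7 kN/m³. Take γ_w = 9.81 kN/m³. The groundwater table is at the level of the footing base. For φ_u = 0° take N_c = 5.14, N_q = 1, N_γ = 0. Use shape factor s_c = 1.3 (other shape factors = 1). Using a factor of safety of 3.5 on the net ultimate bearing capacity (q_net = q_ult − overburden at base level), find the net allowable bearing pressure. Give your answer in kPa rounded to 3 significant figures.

Overburden at base level: q = 16.8 × 2.6 = 43.68 kPa.
Cohesion term c·N_c·s_c = 111.6 × 5.14 × 1.3 = 745.71 kPa; surcharge term q·N_q = 43.68 × 1 = 43.68 kPa.
q_ult = 745.71 + 43.68 = 789.39 kPa.
q_net = 789.39 − 43.68 = 745.71 kPa.
q_all(net) = 745.71 / 3.5 = 213.06 kPa.

q_all(net) ≈ 213 kPa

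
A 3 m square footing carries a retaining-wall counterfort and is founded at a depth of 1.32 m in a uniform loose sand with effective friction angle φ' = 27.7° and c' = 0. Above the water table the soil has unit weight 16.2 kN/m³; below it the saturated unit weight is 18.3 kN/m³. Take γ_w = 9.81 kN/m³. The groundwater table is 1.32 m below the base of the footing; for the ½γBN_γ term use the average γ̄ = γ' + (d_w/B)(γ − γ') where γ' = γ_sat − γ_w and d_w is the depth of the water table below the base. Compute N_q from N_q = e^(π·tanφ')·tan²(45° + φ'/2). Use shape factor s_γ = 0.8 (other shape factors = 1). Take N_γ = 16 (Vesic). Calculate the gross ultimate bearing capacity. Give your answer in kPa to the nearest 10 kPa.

tan27.7° = 0.525, so N_q = e^(π×0.525)·tan²(58.85°) = 5.204 × 2.737 = 14.24.
Overburden at base level: q = 16.2 × 1.32 = 21.384 kPa.
The water table is 1.32 m below the base (< B = 3 m), so the ½γBN_γ term uses γ̄ = γ' + (d_w/B)(γ − γ') = 8.49 + (1.32/3)(16.2 − 8.49) = 11.882 kN/m³.
Surcharge term q·N_q = 21.384 × 14.244 = 304.59 kPa; self-weight term 0.5·γ·B·N_γ·s_γ = 0.5 × 11.882 × 3 × 16 × 0.8 = 228.14 kPa.
q_ult = 304.59 + 228.14 = 532.73 kPa.

q_ult ≈ 530 kPa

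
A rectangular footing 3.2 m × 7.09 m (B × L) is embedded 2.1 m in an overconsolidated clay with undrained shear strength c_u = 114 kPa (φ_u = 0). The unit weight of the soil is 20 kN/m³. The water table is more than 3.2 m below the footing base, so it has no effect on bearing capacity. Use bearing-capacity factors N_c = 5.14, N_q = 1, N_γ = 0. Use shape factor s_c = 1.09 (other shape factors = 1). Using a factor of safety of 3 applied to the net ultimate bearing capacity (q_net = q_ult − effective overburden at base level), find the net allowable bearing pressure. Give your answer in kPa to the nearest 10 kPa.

q_all(net) ≈ 210 kPa

Effective surcharge at the founding depth q = γ·D_f = 20 × 2.1 = 42 kPa.
q_ult = c·N_c·s_c + q·N_q
     = 114 × 5.14 × 1.09 + 42 × 1
     = 638.7 + 42 = 680.7 kPa.
Net ultimate: q_net = 680.7 − 42 = 638.7 kPa.
q_all(net) = 638.7 / 3 = 212.9 kPa.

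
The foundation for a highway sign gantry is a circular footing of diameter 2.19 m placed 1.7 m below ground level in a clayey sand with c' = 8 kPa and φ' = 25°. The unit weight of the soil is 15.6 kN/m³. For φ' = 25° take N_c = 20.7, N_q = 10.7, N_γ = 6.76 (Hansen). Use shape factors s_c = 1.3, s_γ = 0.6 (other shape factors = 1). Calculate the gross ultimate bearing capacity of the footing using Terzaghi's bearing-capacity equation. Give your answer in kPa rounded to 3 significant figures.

q_ult ≈ 568 kPa

Effective surcharge at the founding depth q = γ·D_f = 15.6 × 1.7 = 26.52 kPa.
q_ult = c·N_c·s_c + q·N_q + 0.5·γ·B·N_γ·s_γ
     = 8 × 20.7 × 1.3 + 26.52 × 10.7 + 0.5 × 15.6 × 2.19 × 6.76 × 0.6
     = 215.28 + 283.76 + 69.285 = 568.33 kPa.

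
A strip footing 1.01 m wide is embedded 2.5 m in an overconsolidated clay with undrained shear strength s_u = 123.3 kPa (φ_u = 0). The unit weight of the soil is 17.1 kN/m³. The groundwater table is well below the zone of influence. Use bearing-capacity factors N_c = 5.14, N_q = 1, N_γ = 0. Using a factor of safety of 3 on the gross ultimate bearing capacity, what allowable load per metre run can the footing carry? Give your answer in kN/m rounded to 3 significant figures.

≈ 228 kN/m

Overburden at base level: q = 17.1 × 2.5 = 42.75 kPa.
Cohesion term c·N_c = 123.3 × 5.14 = 633.76 kPa; surcharge term q·N_q = 42.75 × 1 = 42.75 kPa.
q_ult = 633.76 + 42.75 = 676.51 kPa.
Gross allowable pressure q_all = 676.51 / 3 = 225.5 kPa.
Allowable wall load = q_all × B = 225.5 × 1.01 = 227.76 kN per metre run.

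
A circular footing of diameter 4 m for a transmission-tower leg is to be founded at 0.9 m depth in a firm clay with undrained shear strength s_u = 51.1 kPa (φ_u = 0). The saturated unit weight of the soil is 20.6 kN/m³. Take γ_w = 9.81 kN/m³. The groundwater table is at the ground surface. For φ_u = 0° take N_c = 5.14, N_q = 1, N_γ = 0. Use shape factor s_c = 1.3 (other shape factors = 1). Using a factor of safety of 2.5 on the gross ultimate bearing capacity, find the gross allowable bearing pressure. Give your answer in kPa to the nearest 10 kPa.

Water table at ground surface, so effective unit weight γ' = 20.6 − 9.81 = 10.79 kN/m³ is used throughout; overburden q = 10.79 × 0.9 = 9.711 kPa.
Cohesion term c·N_c·s_c = 51.1 × 5.14 × 1.3 = 341.45 kPa; surcharge term q·N_q = 9.711 × 1 = 9.711 kPa.
q_ult = 341.45 + 9.711 = 351.16 kPa.
q_all = 351.16 / 2.5 = 140.46 kPa.

q_all ≈ 140 kPa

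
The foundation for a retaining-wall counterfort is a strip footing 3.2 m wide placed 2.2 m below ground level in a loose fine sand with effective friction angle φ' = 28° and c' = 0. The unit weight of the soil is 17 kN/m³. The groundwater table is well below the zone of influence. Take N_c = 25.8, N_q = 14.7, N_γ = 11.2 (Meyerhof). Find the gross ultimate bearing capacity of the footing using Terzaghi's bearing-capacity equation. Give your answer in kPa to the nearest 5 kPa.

Effective surcharge at the founding depth q = γ·D_f = 17 × 2.2 = 37.4 kPa.
q_ult = q·N_q + 0.5·γ·B·N_γ
     = 37.4 × 14.7 + 0.5 × 17 × 3.2 × 11.2
     = 549.78 + 304.64 = 854.42 kPa.

q_ult ≈ 855 kPa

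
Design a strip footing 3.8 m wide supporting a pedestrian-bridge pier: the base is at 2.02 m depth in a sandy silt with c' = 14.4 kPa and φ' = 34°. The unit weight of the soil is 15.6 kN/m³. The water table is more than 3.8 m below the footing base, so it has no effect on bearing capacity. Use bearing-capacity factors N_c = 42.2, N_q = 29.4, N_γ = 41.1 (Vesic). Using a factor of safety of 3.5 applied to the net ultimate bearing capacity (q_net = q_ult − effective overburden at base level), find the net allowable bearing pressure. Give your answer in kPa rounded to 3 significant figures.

Effective surcharge at the founding depth q = γ·D_f = 15.6 × 2.02 = 31.512 kPa.
q_ult = c·N_c + q·N_q + 0.5·γ·B·N_γ
     = 14.4 × 42.2 + 31.512 × 29.4 + 0.5 × 15.6 × 3.8 × 41.1
     = 607.68 + 926.45 + 1218.2 = 2752.3 kPa.
Net ultimate: q_net = 2752.3 − 31.512 = 2720.8 kPa.
q_all(net) = 2720.8 / 3.5 = 777.38 kPa.

q_all(net) ≈ 777 kPa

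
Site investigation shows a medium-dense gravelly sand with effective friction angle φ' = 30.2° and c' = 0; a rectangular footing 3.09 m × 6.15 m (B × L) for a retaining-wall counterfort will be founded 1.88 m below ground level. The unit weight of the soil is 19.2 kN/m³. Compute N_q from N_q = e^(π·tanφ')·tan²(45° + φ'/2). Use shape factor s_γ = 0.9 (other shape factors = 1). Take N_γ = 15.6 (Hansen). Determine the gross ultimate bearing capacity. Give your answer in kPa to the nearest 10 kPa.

q_ult ≈ 1100 kPa

tan30.2° = 0.582, so N_q = e^(π×0.582)·tan²(60.1°) = 6.224 × 3.024 = 18.82.
q = γ·D_f = 19.2 × 1.88 = 36.096 kPa.
q·N_q = 36.096 × 18.824 = 679.47 kPa
0.5·γ·B·N_γ·s_γ = 0.5 × 19.2 × 3.09 × 15.6 × 0.9 = 416.48 kPa
q_ult = 679.47 + 416.48 = 1096 kPa.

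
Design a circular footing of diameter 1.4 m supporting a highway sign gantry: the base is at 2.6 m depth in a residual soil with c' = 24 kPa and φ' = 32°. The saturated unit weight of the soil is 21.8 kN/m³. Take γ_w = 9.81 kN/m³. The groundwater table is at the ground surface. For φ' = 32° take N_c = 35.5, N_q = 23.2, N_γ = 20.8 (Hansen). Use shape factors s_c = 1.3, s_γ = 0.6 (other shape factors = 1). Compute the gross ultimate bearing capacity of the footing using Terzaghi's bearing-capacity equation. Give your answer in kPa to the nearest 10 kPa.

γ' = 21.8 − 9.81 = 11.99 kN/m³ (submerged throughout). q = 11.99 × 2.6 = 31.174 kPa; the same γ' applies in the ½γBN_γ term.
c·N_c·s_c = 24 × 35.5 × 1.3 = 1107.6 kPa
q·N_q = 31.174 × 23.2 = 723.24 kPa
0.5·γ·B·N_γ·s_γ = 0.5 × 11.99 × 1.4 × 20.8 × 0.6 = 104.74 kPa
q_ult = 1107.6 + 723.24 + 104.74 = 1935.6 kPa.

q_ult ≈ 1940 kPa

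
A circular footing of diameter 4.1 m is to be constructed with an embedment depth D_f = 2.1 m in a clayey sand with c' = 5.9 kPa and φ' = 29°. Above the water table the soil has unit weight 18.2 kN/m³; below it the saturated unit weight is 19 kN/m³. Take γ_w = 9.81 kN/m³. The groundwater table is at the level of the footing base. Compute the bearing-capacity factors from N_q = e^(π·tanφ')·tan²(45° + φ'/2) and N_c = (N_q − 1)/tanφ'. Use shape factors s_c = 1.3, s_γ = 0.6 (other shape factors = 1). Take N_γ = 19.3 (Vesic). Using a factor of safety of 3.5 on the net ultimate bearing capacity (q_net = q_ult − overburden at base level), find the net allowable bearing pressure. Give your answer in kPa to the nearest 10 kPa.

q_all(net) ≈ 290 kPa

N_q = e^(π·tan29°)·tan²(59.5°) = 16.44; N_c = (N_q − 1)/tanφ' = 27.86.
Effective surcharge at the founding depth q = γ·D_f = 18.2 × 2.1 = 38.22 kPa.
The water table coincides with the base, so in the self-weight term γ → γ' = 9.19 kN/m³.
q_ult = c·N_c·s_c + q·N_q + 0.5·γ·B·N_γ·s_γ
     = 5.9 × 27.86 × 1.3 + 38.22 × 16.443 + 0.5 × 9.19 × 4.1 × 19.3 × 0.6
     = 213.69 + 628.46 + 218.16 = 1060.3 kPa.
q_net = 1060.3 − 38.22 = 1022.1 kPa.
q_all(net) = 1022.1 / 3.5 = 292.03 kPa.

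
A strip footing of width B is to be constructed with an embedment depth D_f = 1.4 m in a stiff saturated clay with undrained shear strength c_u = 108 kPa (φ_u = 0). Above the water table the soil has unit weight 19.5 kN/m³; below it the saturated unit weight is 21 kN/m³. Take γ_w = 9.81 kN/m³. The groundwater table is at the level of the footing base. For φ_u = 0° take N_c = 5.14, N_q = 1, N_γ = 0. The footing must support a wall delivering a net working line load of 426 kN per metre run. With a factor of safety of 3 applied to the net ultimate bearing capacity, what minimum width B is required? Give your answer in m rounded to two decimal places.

q = γ·D_f = 19.5 × 1.4 = 27.3 kPa.
c·N_c = 108 × 5.14 = 555.12 kPa
q·N_q = 27.3 × 1 = 27.3 kPa
q_ult = 555.12 + 27.3 = 582.42 kPa.
For φ = 0 the ½γBN_γ term vanishes, so q_ult is independent of B. q_net = 582.42 − 27.3 = 555.12 kPa; q_all(net) = 555.12/3 = 185.04 kPa.
Required width B = w / q_all(net) = 426 / 185.04 = 2.302 m.

B = 2.30 m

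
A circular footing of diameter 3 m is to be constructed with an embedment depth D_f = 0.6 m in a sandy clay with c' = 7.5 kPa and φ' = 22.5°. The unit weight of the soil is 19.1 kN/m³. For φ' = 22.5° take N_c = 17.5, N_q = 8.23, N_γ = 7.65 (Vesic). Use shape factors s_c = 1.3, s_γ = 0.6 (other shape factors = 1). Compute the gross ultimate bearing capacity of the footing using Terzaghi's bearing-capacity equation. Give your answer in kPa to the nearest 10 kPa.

q_ult ≈ 400 kPa

q = γ·D_f = 19.1 × 0.6 = 11.46 kPa.
c·N_c·s_c = 7.5 × 17.5 × 1.3 = 170.62 kPa
q·N_q = 11.46 × 8.23 = 94.316 kPa
0.5·γ·B·N_γ·s_γ = 0.5 × 19.1 × 3 × 7.65 × 0.6 = 131.5 kPa
q_ult = 170.62 + 94.316 + 131.5 = 396.44 kPa.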